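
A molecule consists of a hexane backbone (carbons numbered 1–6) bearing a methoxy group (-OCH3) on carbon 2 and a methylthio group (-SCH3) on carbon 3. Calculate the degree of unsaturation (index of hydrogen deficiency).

0

Atom tally by fragment:
  CH3 → C:1 H:3
  CH(OCH3) → C:2 H:4 O:1
  CH(SCH3) → C:2 H:4 S:1
  CH2 → C:1 H:2
  CH2 → C:1 H:2
  CH3 → C:1 H:3
Element totals:
  C: 8
  H: 18
  O: 1
  S: 1
Molecular formula: C8H18OS.
DoU = (2C + 2 + N − H − X) / 2 = (2·8 + 2 + 0 − 18 − 0) / 2 = 0.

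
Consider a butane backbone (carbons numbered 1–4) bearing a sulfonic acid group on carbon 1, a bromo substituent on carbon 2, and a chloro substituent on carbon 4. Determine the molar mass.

251.52 g/mol

Atom tally by fragment:
  HO3SCH2 → C:1 H:3 S:1 O:3
  CH(Br) → C:1 H:1 Br:1
  CH2 → C:1 H:2
  CH2Cl → C:1 H:2 Cl:1
Element totals:
  C: 4
  H: 8
  Br: 1
  Cl: 1
  O: 3
  S: 1
Molecular formula: C4H8BrClO3S.
  M = 4(12.011) + 8(1.008) + 79.904 + 35.45 + 3(15.999) + 32.06
    = 48.044 + 8.064 + 79.904 + 35.450 + 47.997 + 32.060 = 251.519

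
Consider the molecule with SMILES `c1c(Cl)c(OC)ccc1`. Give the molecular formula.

Atom tally by fragment:
  benzene ring core → C:6 H:6
  (− 2 ring H displaced by substituents)
  + Cl → Cl:1
  + OCH3 → C:1 H:3 O:1
Element totals:
  C: 7
  H: 7
  Cl: 1
  O: 1

C7H7ClO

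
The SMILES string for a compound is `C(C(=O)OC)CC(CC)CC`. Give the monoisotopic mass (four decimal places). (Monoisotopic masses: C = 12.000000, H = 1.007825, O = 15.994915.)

Atom tally by fragment:
  CH3OOCCH2 → C:3 H:5 O:2
  CH2 → C:1 H:2
  CH(C2H5) → C:3 H:6
  CH2 → C:1 H:2
  CH3 → C:1 H:3
Element totals:
  C: 9
  H: 18
  O: 2
Molecular formula: C9H18O2.
  M = 9(12.0) + 18(1.007825) + 2(15.994915)
    = 108.000000 + 18.140850 + 31.989830 = 158.130680

158.1307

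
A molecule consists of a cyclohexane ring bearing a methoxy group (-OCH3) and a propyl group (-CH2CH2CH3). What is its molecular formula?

Atom tally by fragment:
  cyclohexane ring core → C:6 H:12
  (− 2 ring H displaced by substituents)
  + OCH3 → C:1 H:3 O:1
  + CH2CH2CH3 → C:3 H:7
Element totals:
  C: 10
  H: 20
  O: 1

C10H20O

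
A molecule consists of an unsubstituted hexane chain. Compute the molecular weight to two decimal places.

Atom tally by fragment:
  CH3 → C:1 H:3
  CH2 → C:1 H:2
  CH2 → C:1 H:2
  CH2 → C:1 H:2
  CH2 → C:1 H:2
  CH3 → C:1 H:3
Element totals:
  C: 6
  H: 14
Molecular formula: C6H14.
  M = 6(12.011) + 14(1.008)
    = 72.066 + 14.112 = 86.178

86.18 g/mol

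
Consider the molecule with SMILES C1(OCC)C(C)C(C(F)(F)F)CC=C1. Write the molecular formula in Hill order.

Atom tally by fragment:
  cyclohexene ring core → C:6 H:10
  (− 3 ring H displaced by substituents)
  + OC2H5 → C:2 H:5 O:1
  + CH3 → C:1 H:3
  + CF3 → C:1 F:3
Element totals:
  C: 10
  H: 15
  F: 3
  O: 1

C10H15F3O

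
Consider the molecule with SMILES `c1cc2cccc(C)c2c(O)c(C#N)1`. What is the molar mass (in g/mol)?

183.21 g/mol

Atom tally by fragment:
  naphthalene ring system core → C:10 H:8
  (− 3 ring H displaced by substituents)
  + CH3 → C:1 H:3
  + OH → O:1 H:1
  + CN → C:1 N:1
Element totals:
  C: 12
  H: 9
  N: 1
  O: 1
Molecular formula: C12H9NO.
  M = 12(12.011) + 9(1.008) + 14.007 + 15.999
    = 144.132 + 9.072 + 14.007 + 15.999 = 183.210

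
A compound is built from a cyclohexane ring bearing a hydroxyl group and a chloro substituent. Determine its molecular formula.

Atom tally by fragment:
  cyclohexane ring core → C:6 H:12
  (− 2 ring H displaced by substituents)
  + OH → O:1 H:1
  + Cl → Cl:1
Element totals:
  C: 6
  H: 11
  Cl: 1
  O: 1

C6H11ClO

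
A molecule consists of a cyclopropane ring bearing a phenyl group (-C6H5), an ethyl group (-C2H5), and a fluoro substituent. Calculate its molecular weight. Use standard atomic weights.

164.22 g/mol

Atom tally by fragment:
  cyclopropane ring core → C:3 H:6
  (− 3 ring H displaced by substituents)
  + C6H5 → C:6 H:5
  + C2H5 → C:2 H:5
  + F → F:1
Element totals:
  C: 11
  H: 13
  F: 1
Molecular formula: C11H13F.
  M = 11(12.011) + 13(1.008) + 18.998
    = 132.121 + 13.104 + 18.998 = 164.223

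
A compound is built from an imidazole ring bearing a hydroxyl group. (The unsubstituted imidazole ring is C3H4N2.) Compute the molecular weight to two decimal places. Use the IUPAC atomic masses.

84.08 g/mol

Atom tally by fragment:
  imidazole ring core → C:3 H:4 N:2
  (− 1 ring H displaced by substituents)
  + OH → O:1 H:1
Element totals:
  C: 3
  H: 4
  N: 2
  O: 1
Molecular formula: C3H4N2O.
  M = 3(12.011) + 4(1.008) + 2(14.007) + 15.999
    = 36.033 + 4.032 + 28.014 + 15.999 = 84.078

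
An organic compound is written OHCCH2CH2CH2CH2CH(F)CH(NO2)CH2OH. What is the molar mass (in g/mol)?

Element totals:
  C: 8
  H: 14
  F: 1
  N: 1
  O: 4
Molecular formula: C8H14FNO4.
  M = 8(12.011) + 14(1.008) + 18.998 + 14.007 + 4(15.999)
    = 96.088 + 14.112 + 18.998 + 14.007 + 63.996 = 207.201

207.20 g/mol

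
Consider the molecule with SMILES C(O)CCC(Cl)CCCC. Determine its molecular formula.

C8H17ClO

Atom tally by fragment:
  HOCH2 → C:1 H:3 O:1
  CH2 → C:1 H:2
  CH2 → C:1 H:2
  CH(Cl) → C:1 H:1 Cl:1
  CH2 → C:1 H:2
  CH2 → C:1 H:2
  CH2 → C:1 H:2
  CH3 → C:1 H:3
Element totals:
  C: 8
  H: 17
  Cl: 1
  O: 1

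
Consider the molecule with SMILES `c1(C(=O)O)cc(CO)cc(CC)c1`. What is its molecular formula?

Atom tally by fragment:
  benzene ring core → C:6 H:6
  (− 3 ring H displaced by substituents)
  + COOH → C:1 H:1 O:2
  + CH2OH → C:1 H:3 O:1
  + C2H5 → C:2 H:5
Element totals:
  C: 10
  H: 12
  O: 3

C10H12O3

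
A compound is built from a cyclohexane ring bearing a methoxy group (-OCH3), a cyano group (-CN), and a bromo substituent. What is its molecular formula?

C8H12BrNO

Atom tally by fragment:
  cyclohexane ring core → C:6 H:12
  (− 3 ring H displaced by substituents)
  + OCH3 → C:1 H:3 O:1
  + CN → C:1 N:1
  + Br → Br:1
Element totals:
  C: 8
  H: 12
  Br: 1
  N: 1
  O: 1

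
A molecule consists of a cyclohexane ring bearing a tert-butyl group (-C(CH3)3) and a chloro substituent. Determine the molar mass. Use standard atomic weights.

Atom tally by fragment:
  cyclohexane ring core → C:6 H:12
  (− 2 ring H displaced by substituents)
  + C(CH3)3 → C:4 H:9
  + Cl → Cl:1
Element totals:
  C: 10
  H: 19
  Cl: 1
Molecular formula: C10H19Cl.
  M = 10(12.011) + 19(1.008) + 35.45
    = 120.110 + 19.152 + 35.450 = 174.712

174.71 g/mol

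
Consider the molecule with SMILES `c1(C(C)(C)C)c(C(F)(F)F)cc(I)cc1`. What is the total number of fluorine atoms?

Atom tally by fragment:
  benzene ring core → C:6 H:6
  (− 3 ring H displaced by substituents)
  + C(CH3)3 → C:4 H:9
  + CF3 → C:1 F:3
  + I → I:1
Element totals:
  C: 11
  H: 12
  F: 3
  I: 1

3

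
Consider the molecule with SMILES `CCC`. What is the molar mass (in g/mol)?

Atom tally by fragment:
  CH3 → C:1 H:3
  CH2 → C:1 H:2
  CH3 → C:1 H:3
Element totals:
  C: 3
  H: 8
Molecular formula: C3H8.
  M = 3(12.011) + 8(1.008)
    = 36.033 + 8.064 = 44.097

44.10 g/mol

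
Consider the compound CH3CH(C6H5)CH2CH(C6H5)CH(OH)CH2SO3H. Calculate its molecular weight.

334.43 g/mol

Atom tally by fragment:
  CH3 → C:1 H:3
  CH(C6H5) → C:7 H:6
  CH2 → C:1 H:2
  CH(C6H5) → C:7 H:6
  CH(OH) → C:1 H:2 O:1
  CH2SO3H → C:1 H:3 S:1 O:3
Element totals:
  C: 18
  H: 22
  O: 4
  S: 1
Molecular formula: C18H22O4S.
  M = 18(12.011) + 22(1.008) + 4(15.999) + 32.06
    = 216.198 + 22.176 + 63.996 + 32.060 = 334.430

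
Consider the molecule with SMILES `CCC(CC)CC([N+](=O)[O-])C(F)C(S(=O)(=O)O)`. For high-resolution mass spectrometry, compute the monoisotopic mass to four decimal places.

Atom tally by fragment:
  CH3 → C:1 H:3
  CH2 → C:1 H:2
  CH(C2H5) → C:3 H:6
  CH2 → C:1 H:2
  CH(NO2) → C:1 H:1 N:1 O:2
  CH(F) → C:1 H:1 F:1
  CH2SO3H → C:1 H:3 S:1 O:3
Element totals:
  C: 9
  H: 18
  F: 1
  N: 1
  O: 5
  S: 1
Molecular formula: C9H18FNO5S.
  M = 9(12.0) + 18(1.007825) + 18.998403 + 14.003074 + 5(15.994915) + 31.972071
    = 108.000000 + 18.140850 + 18.998403 + 14.003074 + 79.974575 + 31.972071 = 271.088973

271.0890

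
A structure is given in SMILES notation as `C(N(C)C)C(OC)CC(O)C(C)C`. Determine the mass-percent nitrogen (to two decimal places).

7.40%

Atom tally by fragment:
  (CH3)2NCH2 → C:3 H:8 N:1
  CH(OCH3) → C:2 H:4 O:1
  CH2 → C:1 H:2
  CH(OH) → C:1 H:2 O:1
  CH(CH3) → C:2 H:4
  CH3 → C:1 H:3
Element totals:
  C: 10
  H: 23
  N: 1
  O: 2
Molecular formula: C10H23NO2.
Molar mass = 189.299 g/mol.
Mass from N: 1 × 14.007 = 14.007 g/mol.
%N = 14.007 / 189.299 × 100 = 7.40%.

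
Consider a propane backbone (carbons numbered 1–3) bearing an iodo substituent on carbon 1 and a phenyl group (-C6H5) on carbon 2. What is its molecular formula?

Atom tally by fragment:
  ICH2 → C:1 H:2 I:1
  CH(C6H5) → C:7 H:6
  CH3 → C:1 H:3
Element totals:
  C: 9
  H: 11
  I: 1

C9H11I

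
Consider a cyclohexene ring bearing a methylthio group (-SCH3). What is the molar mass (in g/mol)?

Atom tally by fragment:
  cyclohexene ring core → C:6 H:10
  (− 1 ring H displaced by substituents)
  + SCH3 → C:1 H:3 S:1
Element totals:
  C: 7
  H: 12
  S: 1
Molecular formula: C7H12S.
  M = 7(12.011) + 12(1.008) + 32.06
    = 84.077 + 12.096 + 32.060 = 128.233

128.23 g/mol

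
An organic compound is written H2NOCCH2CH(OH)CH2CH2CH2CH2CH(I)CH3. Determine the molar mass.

Atom tally by fragment:
  H2NOCCH2 → C:2 H:4 O:1 N:1
  CH(OH) → C:1 H:2 O:1
  CH2 → C:1 H:2
  CH2 → C:1 H:2
  CH2 → C:1 H:2
  CH2 → C:1 H:2
  CH(I) → C:1 H:1 I:1
  CH3 → C:1 H:3
Element totals:
  C: 9
  H: 18
  I: 1
  N: 1
  O: 2
Molecular formula: C9H18INO2.
  M = 9(12.011) + 18(1.008) + 126.904 + 14.007 + 2(15.999)
    = 108.099 + 18.144 + 126.904 + 14.007 + 31.998 = 299.152

299.15 g/mol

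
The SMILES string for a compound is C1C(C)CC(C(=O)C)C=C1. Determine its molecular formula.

C9H14O

Atom tally by fragment:
  cyclohexene ring core → C:6 H:10
  (− 2 ring H displaced by substituents)
  + CH3 → C:1 H:3
  + COCH3 → C:2 H:3 O:1
Element totals:
  C: 9
  H: 14
  O: 1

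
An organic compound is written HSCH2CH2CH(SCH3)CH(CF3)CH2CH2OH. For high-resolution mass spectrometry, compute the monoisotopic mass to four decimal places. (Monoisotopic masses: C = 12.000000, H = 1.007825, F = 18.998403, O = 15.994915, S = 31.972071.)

248.0516

Atom tally by fragment:
  HSCH2 → C:1 H:3 S:1
  CH2 → C:1 H:2
  CH(SCH3) → C:2 H:4 S:1
  CH(CF3) → C:2 H:1 F:3
  CH2CH2OH → C:2 H:5 O:1
Element totals:
  C: 8
  H: 15
  F: 3
  O: 1
  S: 2
Molecular formula: C8H15F3OS2.
  M = 8(12.0) + 15(1.007825) + 3(18.998403) + 15.994915 + 2(31.972071)
    = 96.000000 + 15.117375 + 56.995209 + 15.994915 + 63.944142 = 248.051641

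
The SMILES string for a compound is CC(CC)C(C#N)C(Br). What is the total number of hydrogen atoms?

Atom tally by fragment:
  CH3 → C:1 H:3
  CH(C2H5) → C:3 H:6
  CH(CN) → C:2 H:1 N:1
  CH2Br → C:1 H:2 Br:1
Element totals:
  C: 7
  H: 12
  Br: 1
  N: 1

12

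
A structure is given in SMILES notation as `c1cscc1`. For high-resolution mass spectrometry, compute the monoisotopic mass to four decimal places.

84.0034

Atom tally by fragment:
  thiophene ring core → C:4 H:4 S:1
Element totals:
  C: 4
  H: 4
  S: 1
Molecular formula: C4H4S.
  M = 4(12.0) + 4(1.007825) + 31.972071
    = 48.000000 + 4.031300 + 31.972071 = 84.003371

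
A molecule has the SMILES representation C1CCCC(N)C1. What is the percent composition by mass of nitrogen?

14.12%

Atom tally by fragment:
  cyclohexane ring core → C:6 H:12
  (− 1 ring H displaced by substituents)
  + NH2 → N:1 H:2
Element totals:
  C: 6
  H: 13
  N: 1
Molecular formula: C6H13N.
Molar mass = 99.177 g/mol.
Mass from N: 1 × 14.007 = 14.007 g/mol.
%N = 14.007 / 99.177 × 100 = 14.12%.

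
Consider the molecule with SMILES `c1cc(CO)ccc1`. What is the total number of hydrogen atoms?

8

Atom tally by fragment:
  benzene ring core → C:6 H:6
  (− 1 ring H displaced by substituents)
  + CH2OH → C:1 H:3 O:1
Element totals:
  C: 7
  H: 8
  O: 1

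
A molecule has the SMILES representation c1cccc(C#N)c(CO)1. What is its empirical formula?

Atom tally by fragment:
  benzene ring core → C:6 H:6
  (− 2 ring H displaced by substituents)
  + CN → C:1 N:1
  + CH2OH → C:1 H:3 O:1
Element totals:
  C: 8
  H: 7
  N: 1
  O: 1
Molecular formula: C8H7NO.
gcd of subscripts (8, 7, 1, 1) = 1, so the empirical formula equals the molecular formula.

C8H7NO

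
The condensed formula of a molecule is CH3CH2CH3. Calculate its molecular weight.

Atom tally by fragment:
  CH3 → C:1 H:3
  CH2 → C:1 H:2
  CH3 → C:1 H:3
Element totals:
  C: 3
  H: 8
Molecular formula: C3H8.
  M = 3(12.011) + 8(1.008)
    = 36.033 + 8.064 = 44.097

44.10 g/mol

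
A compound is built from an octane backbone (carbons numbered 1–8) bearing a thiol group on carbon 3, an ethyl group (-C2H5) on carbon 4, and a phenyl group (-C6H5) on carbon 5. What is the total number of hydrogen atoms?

Atom tally by fragment:
  CH3 → C:1 H:3
  CH2 → C:1 H:2
  CH(SH) → C:1 H:2 S:1
  CH(C2H5) → C:3 H:6
  CH(C6H5) → C:7 H:6
  CH2 → C:1 H:2
  CH2 → C:1 H:2
  CH3 → C:1 H:3
Element totals:
  C: 16
  H: 26
  S: 1

26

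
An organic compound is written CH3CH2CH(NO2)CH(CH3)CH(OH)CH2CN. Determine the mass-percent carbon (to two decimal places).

Atom tally by fragment:
  CH3 → C:1 H:3
  CH2 → C:1 H:2
  CH(NO2) → C:1 H:1 N:1 O:2
  CH(CH3) → C:2 H:4
  CH(OH) → C:1 H:2 O:1
  CH2CN → C:2 H:2 N:1
Element totals:
  C: 8
  H: 14
  N: 2
  O: 3
Molecular formula: C8H14N2O3.
Molar mass = 186.211 g/mol.
Mass from C: 8 × 12.011 = 96.088 g/mol.
%C = 96.088 / 186.211 × 100 = 51.60%.

51.60%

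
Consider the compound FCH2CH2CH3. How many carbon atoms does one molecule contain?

3

Atom tally by fragment:
  FCH2 → C:1 H:2 F:1
  CH2 → C:1 H:2
  CH3 → C:1 H:3
Element totals:
  C: 3
  H: 7
  F: 1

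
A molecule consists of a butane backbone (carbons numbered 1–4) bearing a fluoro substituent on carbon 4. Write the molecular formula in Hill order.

Atom tally by fragment:
  CH3 → C:1 H:3
  CH2 → C:1 H:2
  CH2 → C:1 H:2
  CH2F → C:1 H:2 F:1
Element totals:
  C: 4
  H: 9
  F: 1

C4H9F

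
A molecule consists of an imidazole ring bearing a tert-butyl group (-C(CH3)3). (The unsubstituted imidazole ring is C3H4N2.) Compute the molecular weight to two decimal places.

Atom tally by fragment:
  imidazole ring core → C:3 H:4 N:2
  (− 1 ring H displaced by substituents)
  + C(CH3)3 → C:4 H:9
Element totals:
  C: 7
  H: 12
  N: 2
Molecular formula: C7H12N2.
  M = 7(12.011) + 12(1.008) + 2(14.007)
    = 84.077 + 12.096 + 28.014 = 124.187

124.19 g/mol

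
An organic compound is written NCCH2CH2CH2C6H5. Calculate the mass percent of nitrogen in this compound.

9.65%

Atom tally by fragment:
  NCCH2 → C:2 H:2 N:1
  CH2 → C:1 H:2
  CH2C6H5 → C:7 H:7
Element totals:
  C: 10
  H: 11
  N: 1
Molecular formula: C10H11N.
Molar mass = 145.205 g/mol.
Mass from N: 1 × 14.007 = 14.007 g/mol.
%N = 14.007 / 145.205 × 100 = 9.65%.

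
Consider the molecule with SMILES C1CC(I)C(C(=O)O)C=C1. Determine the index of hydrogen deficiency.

Atom tally by fragment:
  cyclohexene ring core → C:6 H:10
  (− 2 ring H displaced by substituents)
  + I → I:1
  + COOH → C:1 H:1 O:2
Element totals:
  C: 7
  H: 9
  I: 1
  O: 2
Molecular formula: C7H9IO2.
DoU = (2C + 2 + N − H − X) / 2 = (2·7 + 2 + 0 − 9 − 1) / 2 = 3.

3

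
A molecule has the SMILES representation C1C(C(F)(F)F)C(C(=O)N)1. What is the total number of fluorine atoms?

Atom tally by fragment:
  cyclopropane ring core → C:3 H:6
  (− 2 ring H displaced by substituents)
  + CF3 → C:1 F:3
  + CONH2 → C:1 H:2 O:1 N:1
Element totals:
  C: 5
  H: 6
  F: 3
  N: 1
  O: 1

3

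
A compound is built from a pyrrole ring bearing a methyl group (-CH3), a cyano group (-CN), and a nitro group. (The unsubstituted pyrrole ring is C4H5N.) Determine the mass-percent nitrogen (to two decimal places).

Atom tally by fragment:
  pyrrole ring core → C:4 H:5 N:1
  (− 3 ring H displaced by substituents)
  + CH3 → C:1 H:3
  + CN → C:1 N:1
  + NO2 → N:1 O:2
Element totals:
  C: 6
  H: 5
  N: 3
  O: 2
Molecular formula: C6H5N3O2.
Molar mass = 151.125 g/mol.
Mass from N: 3 × 14.007 = 42.021 g/mol.
%N = 42.021 / 151.125 × 100 = 27.81%.

27.81%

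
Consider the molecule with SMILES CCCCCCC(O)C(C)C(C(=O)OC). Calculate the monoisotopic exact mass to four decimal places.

Atom tally by fragment:
  CH3 → C:1 H:3
  CH2 → C:1 H:2
  CH2 → C:1 H:2
  CH2 → C:1 H:2
  CH2 → C:1 H:2
  CH2 → C:1 H:2
  CH(OH) → C:1 H:2 O:1
  CH(CH3) → C:2 H:4
  CH2COOCH3 → C:3 H:5 O:2
Element totals:
  C: 12
  H: 24
  O: 3
Molecular formula: C12H24O3.
  M = 12(12.0) + 24(1.007825) + 3(15.994915)
    = 144.000000 + 24.187800 + 47.984745 = 216.172545

216.1725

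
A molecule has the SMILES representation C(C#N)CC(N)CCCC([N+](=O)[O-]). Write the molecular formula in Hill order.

C8H15N3O2

Atom tally by fragment:
  NCCH2 → C:2 H:2 N:1
  CH2 → C:1 H:2
  CH(NH2) → C:1 H:3 N:1
  CH2 → C:1 H:2
  CH2 → C:1 H:2
  CH2 → C:1 H:2
  CH2NO2 → C:1 H:2 N:1 O:2
Element totals:
  C: 8
  H: 15
  N: 3
  O: 2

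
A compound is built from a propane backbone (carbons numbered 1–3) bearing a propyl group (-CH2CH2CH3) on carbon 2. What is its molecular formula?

C6H14

Atom tally by fragment:
  CH3 → C:1 H:3
  CH(CH2CH2CH3) → C:4 H:8
  CH3 → C:1 H:3
Element totals:
  C: 6
  H: 14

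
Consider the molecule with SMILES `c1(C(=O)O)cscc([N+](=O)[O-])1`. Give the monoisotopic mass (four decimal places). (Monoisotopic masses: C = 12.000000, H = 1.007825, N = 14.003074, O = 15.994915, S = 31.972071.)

Atom tally by fragment:
  thiophene ring core → C:4 H:4 S:1
  (− 2 ring H displaced by substituents)
  + COOH → C:1 H:1 O:2
  + NO2 → N:1 O:2
Element totals:
  C: 5
  H: 3
  N: 1
  O: 4
  S: 1
Molecular formula: C5H3NO4S.
  M = 5(12.0) + 3(1.007825) + 14.003074 + 4(15.994915) + 31.972071
    = 60.000000 + 3.023475 + 14.003074 + 63.979660 + 31.972071 = 172.978280

172.9783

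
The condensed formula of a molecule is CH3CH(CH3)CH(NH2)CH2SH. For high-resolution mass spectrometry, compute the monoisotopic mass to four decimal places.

119.0769

Element totals:
  C: 5
  H: 13
  N: 1
  S: 1
Molecular formula: C5H13NS.
  M = 5(12.0) + 13(1.007825) + 14.003074 + 31.972071
    = 60.000000 + 13.101725 + 14.003074 + 31.972071 = 119.076870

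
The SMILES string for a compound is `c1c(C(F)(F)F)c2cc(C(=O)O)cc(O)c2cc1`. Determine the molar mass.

Atom tally by fragment:
  naphthalene ring system core → C:10 H:8
  (− 3 ring H displaced by substituents)
  + CF3 → C:1 F:3
  + COOH → C:1 H:1 O:2
  + OH → O:1 H:1
Element totals:
  C: 12
  H: 7
  F: 3
  O: 3
Molecular formula: C12H7F3O3.
  M = 12(12.011) + 7(1.008) + 3(18.998) + 3(15.999)
    = 144.132 + 7.056 + 56.994 + 47.997 = 256.179

256.18 g/mol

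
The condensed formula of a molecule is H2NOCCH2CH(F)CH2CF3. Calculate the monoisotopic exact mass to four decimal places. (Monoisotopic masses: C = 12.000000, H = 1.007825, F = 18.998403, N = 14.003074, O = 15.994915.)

Element totals:
  C: 5
  H: 7
  F: 4
  N: 1
  O: 1
Molecular formula: C5H7F4NO.
  M = 5(12.0) + 7(1.007825) + 4(18.998403) + 14.003074 + 15.994915
    = 60.000000 + 7.054775 + 75.993612 + 14.003074 + 15.994915 = 173.046376

173.0464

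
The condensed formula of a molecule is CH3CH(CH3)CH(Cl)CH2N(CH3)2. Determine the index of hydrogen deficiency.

0

Element totals:
  C: 7
  H: 16
  Cl: 1
  N: 1
Molecular formula: C7H16ClN.
DoU = (2C + 2 + N − H − X) / 2 = (2·7 + 2 + 1 − 16 − 1) / 2 = 0.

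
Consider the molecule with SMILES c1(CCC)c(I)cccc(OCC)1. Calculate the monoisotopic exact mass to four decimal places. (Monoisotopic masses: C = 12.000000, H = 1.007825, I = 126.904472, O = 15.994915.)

290.0168

Atom tally by fragment:
  benzene ring core → C:6 H:6
  (− 3 ring H displaced by substituents)
  + CH2CH2CH3 → C:3 H:7
  + I → I:1
  + OC2H5 → C:2 H:5 O:1
Element totals:
  C: 11
  H: 15
  I: 1
  O: 1
Molecular formula: C11H15IO.
  M = 11(12.0) + 15(1.007825) + 126.904472 + 15.994915
    = 132.000000 + 15.117375 + 126.904472 + 15.994915 = 290.016762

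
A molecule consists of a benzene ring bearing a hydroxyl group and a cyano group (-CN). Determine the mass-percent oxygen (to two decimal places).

Atom tally by fragment:
  benzene ring core → C:6 H:6
  (− 2 ring H displaced by substituents)
  + OH → O:1 H:1
  + CN → C:1 N:1
Element totals:
  C: 7
  H: 5
  N: 1
  O: 1
Molecular formula: C7H5NO.
Molar mass = 119.123 g/mol.
Mass from O: 1 × 15.999 = 15.999 g/mol.
%O = 15.999 / 119.123 × 100 = 13.43%.

13.43%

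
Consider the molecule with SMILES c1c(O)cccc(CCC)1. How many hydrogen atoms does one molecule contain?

Atom tally by fragment:
  benzene ring core → C:6 H:6
  (− 2 ring H displaced by substituents)
  + OH → O:1 H:1
  + CH2CH2CH3 → C:3 H:7
Element totals:
  C: 9
  H: 12
  O: 1

12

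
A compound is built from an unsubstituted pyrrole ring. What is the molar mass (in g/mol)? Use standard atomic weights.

67.09 g/mol

Atom tally by fragment:
  pyrrole ring core → C:4 H:5 N:1
Element totals:
  C: 4
  H: 5
  N: 1
Molecular formula: C4H5N.
  M = 4(12.011) + 5(1.008) + 14.007
    = 48.044 + 5.040 + 14.007 = 67.091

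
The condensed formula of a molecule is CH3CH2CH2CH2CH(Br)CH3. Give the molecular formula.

Atom tally by fragment:
  CH3 → C:1 H:3
  CH2 → C:1 H:2
  CH2 → C:1 H:2
  CH2 → C:1 H:2
  CH(Br) → C:1 H:1 Br:1
  CH3 → C:1 H:3
Element totals:
  C: 6
  H: 13
  Br: 1

C6H13Br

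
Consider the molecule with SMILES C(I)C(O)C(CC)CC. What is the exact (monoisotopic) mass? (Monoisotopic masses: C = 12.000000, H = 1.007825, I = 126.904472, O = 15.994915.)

Atom tally by fragment:
  ICH2 → C:1 H:2 I:1
  CH(OH) → C:1 H:2 O:1
  CH(C2H5) → C:3 H:6
  CH2 → C:1 H:2
  CH3 → C:1 H:3
Element totals:
  C: 7
  H: 15
  I: 1
  O: 1
Molecular formula: C7H15IO.
  M = 7(12.0) + 15(1.007825) + 126.904472 + 15.994915
    = 84.000000 + 15.117375 + 126.904472 + 15.994915 = 242.016762

242.0168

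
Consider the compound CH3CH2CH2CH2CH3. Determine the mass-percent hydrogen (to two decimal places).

Atom tally by fragment:
  CH3 → C:1 H:3
  CH2 → C:1 H:2
  CH2 → C:1 H:2
  CH2 → C:1 H:2
  CH3 → C:1 H:3
Element totals:
  C: 5
  H: 12
Molecular formula: C5H12.
Molar mass = 72.151 g/mol.
Mass from H: 12 × 1.008 = 12.096 g/mol.
%H = 12.096 / 72.151 × 100 = 16.76%.

16.76%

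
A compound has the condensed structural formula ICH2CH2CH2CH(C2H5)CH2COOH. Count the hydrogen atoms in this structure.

15

Atom tally by fragment:
  ICH2 → C:1 H:2 I:1
  CH2 → C:1 H:2
  CH2 → C:1 H:2
  CH(C2H5) → C:3 H:6
  CH2COOH → C:2 H:3 O:2
Element totals:
  C: 8
  H: 15
  I: 1
  O: 2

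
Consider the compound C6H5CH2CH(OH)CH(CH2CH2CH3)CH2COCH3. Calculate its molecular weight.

234.34 g/mol

Element totals:
  C: 15
  H: 22
  O: 2
Molecular formula: C15H22O2.
  M = 15(12.011) + 22(1.008) + 2(15.999)
    = 180.165 + 22.176 + 31.998 = 234.339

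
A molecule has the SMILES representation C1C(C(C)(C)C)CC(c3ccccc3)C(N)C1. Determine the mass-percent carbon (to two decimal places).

83.06%

Atom tally by fragment:
  cyclohexane ring core → C:6 H:12
  (− 3 ring H displaced by substituents)
  + C(CH3)3 → C:4 H:9
  + C6H5 → C:6 H:5
  + NH2 → N:1 H:2
Element totals:
  C: 16
  H: 25
  N: 1
Molecular formula: C16H25N.
Molar mass = 231.383 g/mol.
Mass from C: 16 × 12.011 = 192.176 g/mol.
%C = 192.176 / 231.383 × 100 = 83.06%.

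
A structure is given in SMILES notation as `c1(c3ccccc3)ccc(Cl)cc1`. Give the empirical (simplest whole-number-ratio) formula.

Atom tally by fragment:
  benzene ring core → C:6 H:6
  (− 2 ring H displaced by substituents)
  + C6H5 → C:6 H:5
  + Cl → Cl:1
Element totals:
  C: 12
  H: 9
  Cl: 1
Molecular formula: C12H9Cl.
gcd of subscripts (12, 1, 9) = 1, so the empirical formula equals the molecular formula.

C12H9Cl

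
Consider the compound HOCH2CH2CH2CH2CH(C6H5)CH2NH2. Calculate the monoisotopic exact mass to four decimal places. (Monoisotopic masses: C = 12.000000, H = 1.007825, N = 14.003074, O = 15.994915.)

Atom tally by fragment:
  HOCH2CH2 → C:2 H:5 O:1
  CH2 → C:1 H:2
  CH2 → C:1 H:2
  CH(C6H5) → C:7 H:6
  CH2NH2 → C:1 H:4 N:1
Element totals:
  C: 12
  H: 19
  N: 1
  O: 1
Molecular formula: C12H19NO.
  M = 12(12.0) + 19(1.007825) + 14.003074 + 15.994915
    = 144.000000 + 19.148675 + 14.003074 + 15.994915 = 193.146664

193.1467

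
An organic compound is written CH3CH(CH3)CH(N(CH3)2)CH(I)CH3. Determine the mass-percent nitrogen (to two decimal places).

5.49%

Atom tally by fragment:
  CH3 → C:1 H:3
  CH(CH3) → C:2 H:4
  CH(N(CH3)2) → C:3 H:7 N:1
  CH(I) → C:1 H:1 I:1
  CH3 → C:1 H:3
Element totals:
  C: 8
  H: 18
  I: 1
  N: 1
Molecular formula: C8H18IN.
Molar mass = 255.143 g/mol.
Mass from N: 1 × 14.007 = 14.007 g/mol.
%N = 14.007 / 255.143 × 100 = 5.49%.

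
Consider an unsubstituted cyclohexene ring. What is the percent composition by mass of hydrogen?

12.27%

Atom tally by fragment:
  cyclohexene ring core → C:6 H:10
Element totals:
  C: 6
  H: 10
Molecular formula: C6H10.
Molar mass = 82.146 g/mol.
Mass from H: 10 × 1.008 = 10.080 g/mol.
%H = 10.080 / 82.146 × 100 = 12.27%.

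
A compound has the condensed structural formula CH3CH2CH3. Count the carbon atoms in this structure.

3

Atom tally by fragment:
  CH3 → C:1 H:3
  CH2 → C:1 H:2
  CH3 → C:1 H:3
Element totals:
  C: 3
  H: 8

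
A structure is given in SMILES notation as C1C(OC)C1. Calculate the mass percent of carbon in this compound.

Atom tally by fragment:
  cyclopropane ring core → C:3 H:6
  (− 1 ring H displaced by substituents)
  + OCH3 → C:1 H:3 O:1
Element totals:
  C: 4
  H: 8
  O: 1
Molecular formula: C4H8O.
Molar mass = 72.107 g/mol.
Mass from C: 4 × 12.011 = 48.044 g/mol.
%C = 48.044 / 72.107 × 100 = 66.63%.

66.63%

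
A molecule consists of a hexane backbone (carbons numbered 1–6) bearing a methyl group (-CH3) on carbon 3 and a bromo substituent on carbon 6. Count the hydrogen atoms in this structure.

15

Atom tally by fragment:
  CH3 → C:1 H:3
  CH2 → C:1 H:2
  CH(CH3) → C:2 H:4
  CH2 → C:1 H:2
  CH2 → C:1 H:2
  CH2Br → C:1 H:2 Br:1
Element totals:
  C: 7
  H: 15
  Br: 1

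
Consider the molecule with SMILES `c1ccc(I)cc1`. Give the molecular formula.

Atom tally by fragment:
  benzene ring core → C:6 H:6
  (− 1 ring H displaced by substituents)
  + I → I:1
Element totals:
  C: 6
  H: 5
  I: 1

C6H5I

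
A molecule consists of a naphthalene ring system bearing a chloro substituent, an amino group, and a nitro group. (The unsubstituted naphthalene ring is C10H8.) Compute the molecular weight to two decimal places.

Atom tally by fragment:
  naphthalene ring system core → C:10 H:8
  (− 3 ring H displaced by substituents)
  + Cl → Cl:1
  + NH2 → N:1 H:2
  + NO2 → N:1 O:2
Element totals:
  C: 10
  H: 7
  Cl: 1
  N: 2
  O: 2
Molecular formula: C10H7ClN2O2.
  M = 10(12.011) + 7(1.008) + 35.45 + 2(14.007) + 2(15.999)
    = 120.110 + 7.056 + 35.450 + 28.014 + 31.998 = 222.628

222.63 g/mol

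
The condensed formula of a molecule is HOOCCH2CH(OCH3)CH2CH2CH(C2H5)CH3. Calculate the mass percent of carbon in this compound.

63.80%

Atom tally by fragment:
  HOOCCH2 → C:2 H:3 O:2
  CH(OCH3) → C:2 H:4 O:1
  CH2 → C:1 H:2
  CH2 → C:1 H:2
  CH(C2H5) → C:3 H:6
  CH3 → C:1 H:3
Element totals:
  C: 10
  H: 20
  O: 3
Molecular formula: C10H20O3.
Molar mass = 188.267 g/mol.
Mass from C: 10 × 12.011 = 120.110 g/mol.
%C = 120.110 / 188.267 × 100 = 63.80%.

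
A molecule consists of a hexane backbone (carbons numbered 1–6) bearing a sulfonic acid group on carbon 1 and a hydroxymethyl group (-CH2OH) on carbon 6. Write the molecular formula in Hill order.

C7H16O4S

Atom tally by fragment:
  HO3SCH2 → C:1 H:3 S:1 O:3
  CH2 → C:1 H:2
  CH2 → C:1 H:2
  CH2 → C:1 H:2
  CH2 → C:1 H:2
  CH2CH2OH → C:2 H:5 O:1
Element totals:
  C: 7
  H: 16
  O: 4
  S: 1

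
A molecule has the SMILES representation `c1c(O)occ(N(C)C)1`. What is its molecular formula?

C6H9NO2

Atom tally by fragment:
  furan ring core → C:4 H:4 O:1
  (− 2 ring H displaced by substituents)
  + OH → O:1 H:1
  + N(CH3)2 → N:1 C:2 H:6
Element totals:
  C: 6
  H: 9
  N: 1
  O: 2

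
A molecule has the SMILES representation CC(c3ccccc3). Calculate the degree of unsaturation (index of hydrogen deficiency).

4

Atom tally by fragment:
  CH3 → C:1 H:3
  CH2C6H5 → C:7 H:7
Element totals:
  C: 8
  H: 10
Molecular formula: C8H10.
DoU = (2C + 2 + N − H − X) / 2 = (2·8 + 2 + 0 − 10 − 0) / 2 = 4.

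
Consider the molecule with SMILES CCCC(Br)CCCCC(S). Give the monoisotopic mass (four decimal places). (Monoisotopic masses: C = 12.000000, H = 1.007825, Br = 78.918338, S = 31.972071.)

238.0391

Atom tally by fragment:
  CH3 → C:1 H:3
  CH2 → C:1 H:2
  CH2 → C:1 H:2
  CH(Br) → C:1 H:1 Br:1
  CH2 → C:1 H:2
  CH2 → C:1 H:2
  CH2 → C:1 H:2
  CH2 → C:1 H:2
  CH2SH → C:1 H:3 S:1
Element totals:
  C: 9
  H: 19
  Br: 1
  S: 1
Molecular formula: C9H19BrS.
  M = 9(12.0) + 19(1.007825) + 78.918338 + 31.972071
    = 108.000000 + 19.148675 + 78.918338 + 31.972071 = 238.039084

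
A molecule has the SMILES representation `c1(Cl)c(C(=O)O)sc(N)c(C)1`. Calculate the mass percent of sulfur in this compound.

16.73%

Atom tally by fragment:
  thiophene ring core → C:4 H:4 S:1
  (− 4 ring H displaced by substituents)
  + Cl → Cl:1
  + COOH → C:1 H:1 O:2
  + NH2 → N:1 H:2
  + CH3 → C:1 H:3
Element totals:
  C: 6
  H: 6
  Cl: 1
  N: 1
  O: 2
  S: 1
Molecular formula: C6H6ClNO2S.
Molar mass = 191.629 g/mol.
Mass from S: 1 × 32.06 = 32.060 g/mol.
%S = 32.060 / 191.629 × 100 = 16.73%.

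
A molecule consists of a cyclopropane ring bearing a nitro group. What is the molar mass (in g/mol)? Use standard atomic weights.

Atom tally by fragment:
  cyclopropane ring core → C:3 H:6
  (− 1 ring H displaced by substituents)
  + NO2 → N:1 O:2
Element totals:
  C: 3
  H: 5
  N: 1
  O: 2
Molecular formula: C3H5NO2.
  M = 3(12.011) + 5(1.008) + 14.007 + 2(15.999)
    = 36.033 + 5.040 + 14.007 + 31.998 = 87.078

87.08 g/mol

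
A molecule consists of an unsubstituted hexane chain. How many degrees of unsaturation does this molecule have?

0

Atom tally by fragment:
  CH3 → C:1 H:3
  CH2 → C:1 H:2
  CH2 → C:1 H:2
  CH2 → C:1 H:2
  CH2 → C:1 H:2
  CH3 → C:1 H:3
Element totals:
  C: 6
  H: 14
Molecular formula: C6H14.
DoU = (2C + 2 + N − H − X) / 2 = (2·6 + 2 + 0 − 14 − 0) / 2 = 0.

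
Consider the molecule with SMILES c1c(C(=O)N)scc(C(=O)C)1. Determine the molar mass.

Atom tally by fragment:
  thiophene ring core → C:4 H:4 S:1
  (− 2 ring H displaced by substituents)
  + CONH2 → C:1 H:2 O:1 N:1
  + COCH3 → C:2 H:3 O:1
Element totals:
  C: 7
  H: 7
  N: 1
  O: 2
  S: 1
Molecular formula: C7H7NO2S.
  M = 7(12.011) + 7(1.008) + 14.007 + 2(15.999) + 32.06
    = 84.077 + 7.056 + 14.007 + 31.998 + 32.060 = 169.198

169.20 g/mol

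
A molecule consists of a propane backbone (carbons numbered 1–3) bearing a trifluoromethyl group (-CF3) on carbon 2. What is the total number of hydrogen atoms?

7

Atom tally by fragment:
  CH3 → C:1 H:3
  CH(CF3) → C:2 H:1 F:3
  CH3 → C:1 H:3
Element totals:
  C: 4
  H: 7
  F: 3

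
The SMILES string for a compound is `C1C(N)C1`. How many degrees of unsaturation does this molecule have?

1

Atom tally by fragment:
  cyclopropane ring core → C:3 H:6
  (− 1 ring H displaced by substituents)
  + NH2 → N:1 H:2
Element totals:
  C: 3
  H: 7
  N: 1
Molecular formula: C3H7N.
DoU = (2C + 2 + N − H − X) / 2 = (2·3 + 2 + 1 − 7 − 0) / 2 = 1.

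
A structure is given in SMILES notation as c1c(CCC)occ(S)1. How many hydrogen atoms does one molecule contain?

Atom tally by fragment:
  furan ring core → C:4 H:4 O:1
  (− 2 ring H displaced by substituents)
  + CH2CH2CH3 → C:3 H:7
  + SH → S:1 H:1
Element totals:
  C: 7
  H: 10
  O: 1
  S: 1

10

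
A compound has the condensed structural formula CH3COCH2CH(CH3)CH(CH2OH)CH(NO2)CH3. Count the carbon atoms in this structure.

Atom tally by fragment:
  CH3COCH2 → C:3 H:5 O:1
  CH(CH3) → C:2 H:4
  CH(CH2OH) → C:2 H:4 O:1
  CH(NO2) → C:1 H:1 N:1 O:2
  CH3 → C:1 H:3
Element totals:
  C: 9
  H: 17
  N: 1
  O: 4

9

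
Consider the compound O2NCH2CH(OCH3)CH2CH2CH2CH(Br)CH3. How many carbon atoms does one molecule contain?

8

Atom tally by fragment:
  O2NCH2 → C:1 H:2 N:1 O:2
  CH(OCH3) → C:2 H:4 O:1
  CH2 → C:1 H:2
  CH2 → C:1 H:2
  CH2 → C:1 H:2
  CH(Br) → C:1 H:1 Br:1
  CH3 → C:1 H:3
Element totals:
  C: 8
  H: 16
  Br: 1
  N: 1
  O: 3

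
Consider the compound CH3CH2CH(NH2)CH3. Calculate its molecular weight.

73.14 g/mol

Element totals:
  C: 4
  H: 11
  N: 1
Molecular formula: C4H11N.
  M = 4(12.011) + 11(1.008) + 14.007
    = 48.044 + 11.088 + 14.007 = 73.139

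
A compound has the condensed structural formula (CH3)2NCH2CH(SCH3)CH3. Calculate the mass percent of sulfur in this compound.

Atom tally by fragment:
  (CH3)2NCH2 → C:3 H:8 N:1
  CH(SCH3) → C:2 H:4 S:1
  CH3 → C:1 H:3
Element totals:
  C: 6
  H: 15
  N: 1
  S: 1
Molecular formula: C6H15NS.
Molar mass = 133.253 g/mol.
Mass from S: 1 × 32.06 = 32.060 g/mol.
%S = 32.060 / 133.253 × 100 = 24.06%.

24.06%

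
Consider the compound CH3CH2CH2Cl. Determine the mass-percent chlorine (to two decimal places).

45.14%

Element totals:
  C: 3
  H: 7
  Cl: 1
Molecular formula: C3H7Cl.
Molar mass = 78.539 g/mol.
Mass from Cl: 1 × 35.45 = 35.450 g/mol.
%Cl = 35.450 / 78.539 × 100 = 45.14%.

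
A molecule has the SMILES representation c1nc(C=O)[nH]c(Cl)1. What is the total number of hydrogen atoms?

3

Atom tally by fragment:
  imidazole ring core → C:3 H:4 N:2
  (− 2 ring H displaced by substituents)
  + CHO → C:1 H:1 O:1
  + Cl → Cl:1
Element totals:
  C: 4
  H: 3
  Cl: 1
  N: 2
  O: 1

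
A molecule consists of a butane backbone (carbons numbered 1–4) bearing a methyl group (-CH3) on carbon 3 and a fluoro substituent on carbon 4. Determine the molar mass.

Atom tally by fragment:
  CH3 → C:1 H:3
  CH2 → C:1 H:2
  CH(CH3) → C:2 H:4
  CH2F → C:1 H:2 F:1
Element totals:
  C: 5
  H: 11
  F: 1
Molecular formula: C5H11F.
  M = 5(12.011) + 11(1.008) + 18.998
    = 60.055 + 11.088 + 18.998 = 90.141

90.14 g/mol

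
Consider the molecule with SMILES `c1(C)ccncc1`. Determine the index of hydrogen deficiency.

4

Atom tally by fragment:
  pyridine ring core → C:5 H:5 N:1
  (− 1 ring H displaced by substituents)
  + CH3 → C:1 H:3
Element totals:
  C: 6
  H: 7
  N: 1
Molecular formula: C6H7N.
DoU = (2C + 2 + N − H − X) / 2 = (2·6 + 2 + 1 − 7 − 0) / 2 = 4.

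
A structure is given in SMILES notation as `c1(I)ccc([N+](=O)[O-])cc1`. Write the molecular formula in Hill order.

C6H4INO2

Atom tally by fragment:
  benzene ring core → C:6 H:6
  (− 2 ring H displaced by substituents)
  + I → I:1
  + NO2 → N:1 O:2
Element totals:
  C: 6
  H: 4
  I: 1
  N: 1
  O: 2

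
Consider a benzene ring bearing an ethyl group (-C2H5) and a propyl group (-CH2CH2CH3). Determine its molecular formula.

Atom tally by fragment:
  benzene ring core → C:6 H:6
  (− 2 ring H displaced by substituents)
  + C2H5 → C:2 H:5
  + CH2CH2CH3 → C:3 H:7
Element totals:
  C: 11
  H: 16

C11H16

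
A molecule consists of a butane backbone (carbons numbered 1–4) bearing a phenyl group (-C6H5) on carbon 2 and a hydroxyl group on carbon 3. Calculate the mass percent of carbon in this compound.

79.96%

Atom tally by fragment:
  CH3 → C:1 H:3
  CH(C6H5) → C:7 H:6
  CH(OH) → C:1 H:2 O:1
  CH3 → C:1 H:3
Element totals:
  C: 10
  H: 14
  O: 1
Molecular formula: C10H14O.
Molar mass = 150.221 g/mol.
Mass from C: 10 × 12.011 = 120.110 g/mol.
%C = 120.110 / 150.221 × 100 = 79.96%.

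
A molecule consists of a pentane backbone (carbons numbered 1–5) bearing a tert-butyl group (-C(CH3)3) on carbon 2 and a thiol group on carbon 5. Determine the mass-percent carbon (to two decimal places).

Atom tally by fragment:
  CH3 → C:1 H:3
  CH(C(CH3)3) → C:5 H:10
  CH2 → C:1 H:2
  CH2 → C:1 H:2
  CH2SH → C:1 H:3 S:1
Element totals:
  C: 9
  H: 20
  S: 1
Molecular formula: C9H20S.
Molar mass = 160.319 g/mol.
Mass from C: 9 × 12.011 = 108.099 g/mol.
%C = 108.099 / 160.319 × 100 = 67.43%.

67.43%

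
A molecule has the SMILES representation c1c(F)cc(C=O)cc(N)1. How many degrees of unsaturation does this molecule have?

5

Atom tally by fragment:
  benzene ring core → C:6 H:6
  (− 3 ring H displaced by substituents)
  + F → F:1
  + CHO → C:1 H:1 O:1
  + NH2 → N:1 H:2
Element totals:
  C: 7
  H: 6
  F: 1
  N: 1
  O: 1
Molecular formula: C7H6FNO.
DoU = (2C + 2 + N − H − X) / 2 = (2·7 + 2 + 1 − 6 − 1) / 2 = 5.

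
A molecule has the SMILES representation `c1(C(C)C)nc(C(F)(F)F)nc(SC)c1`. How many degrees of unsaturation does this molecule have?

Atom tally by fragment:
  pyrimidine ring core → C:4 H:4 N:2
  (− 3 ring H displaced by substituents)
  + CH(CH3)2 → C:3 H:7
  + CF3 → C:1 F:3
  + SCH3 → C:1 H:3 S:1
Element totals:
  C: 9
  H: 11
  F: 3
  N: 2
  S: 1
Molecular formula: C9H11F3N2S.
DoU = (2C + 2 + N − H − X) / 2 = (2·9 + 2 + 2 − 11 − 3) / 2 = 4.

4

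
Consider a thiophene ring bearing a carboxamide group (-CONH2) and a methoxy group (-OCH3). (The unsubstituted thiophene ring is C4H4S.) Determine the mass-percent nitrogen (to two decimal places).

Atom tally by fragment:
  thiophene ring core → C:4 H:4 S:1
  (− 2 ring H displaced by substituents)
  + CONH2 → C:1 H:2 O:1 N:1
  + OCH3 → C:1 H:3 O:1
Element totals:
  C: 6
  H: 7
  N: 1
  O: 2
  S: 1
Molecular formula: C6H7NO2S.
Molar mass = 157.187 g/mol.
Mass from N: 1 × 14.007 = 14.007 g/mol.
%N = 14.007 / 157.187 × 100 = 8.91%.

8.91%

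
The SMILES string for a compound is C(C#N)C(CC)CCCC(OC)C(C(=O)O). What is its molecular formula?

Atom tally by fragment:
  NCCH2 → C:2 H:2 N:1
  CH(C2H5) → C:3 H:6
  CH2 → C:1 H:2
  CH2 → C:1 H:2
  CH2 → C:1 H:2
  CH(OCH3) → C:2 H:4 O:1
  CH2COOH → C:2 H:3 O:2
Element totals:
  C: 12
  H: 21
  N: 1
  O: 3

C12H21NO3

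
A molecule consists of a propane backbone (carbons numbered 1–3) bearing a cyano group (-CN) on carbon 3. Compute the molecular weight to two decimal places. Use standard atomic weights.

69.11 g/mol

Atom tally by fragment:
  CH3 → C:1 H:3
  CH2 → C:1 H:2
  CH2CN → C:2 H:2 N:1
Element totals:
  C: 4
  H: 7
  N: 1
Molecular formula: C4H7N.
  M = 4(12.011) + 7(1.008) + 14.007
    = 48.044 + 7.056 + 14.007 = 69.107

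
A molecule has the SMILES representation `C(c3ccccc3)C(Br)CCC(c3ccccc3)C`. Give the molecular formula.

Atom tally by fragment:
  C6H5CH2 → C:7 H:7
  CH(Br) → C:1 H:1 Br:1
  CH2 → C:1 H:2
  CH2 → C:1 H:2
  CH(C6H5) → C:7 H:6
  CH3 → C:1 H:3
Element totals:
  C: 18
  H: 21
  Br: 1

C18H21Br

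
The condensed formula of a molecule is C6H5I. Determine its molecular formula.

C6H5I

Atom tally by fragment:
  benzene ring core → C:6 H:6
  (− 1 ring H displaced by substituents)
  + I → I:1
Element totals:
  C: 6
  H: 5
  I: 1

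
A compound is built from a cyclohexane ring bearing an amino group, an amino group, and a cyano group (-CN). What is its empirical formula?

Atom tally by fragment:
  cyclohexane ring core → C:6 H:12
  (− 3 ring H displaced by substituents)
  + NH2 → N:1 H:2
  + NH2 → N:1 H:2
  + CN → C:1 N:1
Element totals:
  C: 7
  H: 13
  N: 3
Molecular formula: C7H13N3.
gcd of subscripts (7, 13, 3) = 1, so the empirical formula equals the molecular formula.

C7H13N3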